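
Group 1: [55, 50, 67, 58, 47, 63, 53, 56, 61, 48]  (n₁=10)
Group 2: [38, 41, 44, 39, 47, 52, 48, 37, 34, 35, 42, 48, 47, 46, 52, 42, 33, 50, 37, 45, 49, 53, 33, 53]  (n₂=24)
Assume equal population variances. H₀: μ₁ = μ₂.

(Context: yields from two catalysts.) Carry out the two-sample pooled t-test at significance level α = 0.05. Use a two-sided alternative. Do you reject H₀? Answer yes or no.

reject H₀: yes

x̄₁=55.800, s₁=6.579, n₁=10
x̄₂=43.542, s₂=6.594, n₂=24
s_p² = [9·6.579² + 23·6.594²]/32 = 43.4237
SE = √(s_p²·(1/10+1/24)) = 2.4803
t = (55.800−43.542)/2.4803 = 4.9424
df = 32
p-value (two-sided) = 0.00002
At α=0.05: p < α → reject H₀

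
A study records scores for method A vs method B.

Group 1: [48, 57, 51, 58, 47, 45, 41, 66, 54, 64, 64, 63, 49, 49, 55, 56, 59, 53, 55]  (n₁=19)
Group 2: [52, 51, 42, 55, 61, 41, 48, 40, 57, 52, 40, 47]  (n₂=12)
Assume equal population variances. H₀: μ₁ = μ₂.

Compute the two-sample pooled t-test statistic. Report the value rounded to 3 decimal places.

x̄₁=54.421, s₁=6.963, n₁=19
x̄₂=48.833, s₂=7.043, n₂=12
s_p² = [18·6.963² + 11·7.043²]/29 = 48.9068
SE = √(s_p²·(1/19+1/12)) = 2.5787
t = (54.421−48.833)/2.5787 = 2.1669
df = 29

test statistic = 2.167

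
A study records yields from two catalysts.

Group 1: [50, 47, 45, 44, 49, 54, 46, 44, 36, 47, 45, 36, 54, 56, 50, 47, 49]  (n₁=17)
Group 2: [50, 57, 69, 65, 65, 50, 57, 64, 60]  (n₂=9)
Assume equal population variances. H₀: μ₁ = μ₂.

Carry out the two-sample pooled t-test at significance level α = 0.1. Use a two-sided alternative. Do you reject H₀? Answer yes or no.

x̄₁=47.000, s₁=5.443, n₁=17
x̄₂=59.667, s₂=6.745, n₂=9
s_p² = [16·5.443² + 8·6.745²]/24 = 34.9167
SE = √(s_p²·(1/17+1/9)) = 2.4359
t = (47.000−59.667)/2.4359 = -5.2000
df = 24
p-value (two-sided) = 0.00003
At α=0.1: p < α → reject H₀

reject H₀: yes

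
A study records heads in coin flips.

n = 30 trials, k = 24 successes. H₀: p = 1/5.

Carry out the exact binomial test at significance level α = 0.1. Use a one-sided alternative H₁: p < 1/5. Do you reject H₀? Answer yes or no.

reject H₀: no

Exact binomial: n=30, k=24, p₀=1/5=0.2000
P(X≤24) from Σ C(n,i)·p₀^i·(1−p₀)^(n−i)
p-value (one-sided, H₁ less) = 1.00000
At α=0.1: p ≥ α → fail to reject H₀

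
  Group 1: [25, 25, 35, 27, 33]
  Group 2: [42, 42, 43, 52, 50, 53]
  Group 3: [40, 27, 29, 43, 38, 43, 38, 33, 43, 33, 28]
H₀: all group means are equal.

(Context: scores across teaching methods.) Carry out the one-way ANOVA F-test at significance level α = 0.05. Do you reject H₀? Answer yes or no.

Group means [29.00, 47.00, 35.91], grand mean 37.364
SSB = Σnᵢ(x̄ᵢ−x̄)² = 930.182; SSW = ΣΣ(x−x̄ᵢ)² = 606.909
MSB = 930.182/2 = 465.0909; MSW = 606.909/19 = 31.9426
F = MSB/MSW = 14.5602
df = (2, 19)
p-value (upper-tail) = 0.00015
At α=0.05: p < α → reject H₀

reject H₀: yes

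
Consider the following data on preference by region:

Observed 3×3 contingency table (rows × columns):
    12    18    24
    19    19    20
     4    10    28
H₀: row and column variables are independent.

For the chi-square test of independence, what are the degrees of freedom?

df = (r−1)(c−1) = (3−1)·(3−1) = 4

degrees of freedom = 4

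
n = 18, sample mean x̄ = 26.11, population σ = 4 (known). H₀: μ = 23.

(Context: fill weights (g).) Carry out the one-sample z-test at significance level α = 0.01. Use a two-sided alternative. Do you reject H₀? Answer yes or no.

reject H₀: yes

SE = σ/√n = 4/√18 = 0.9428
z = (x̄−μ₀)/SE = (26.11−23)/0.9428 = 3.2987
p-value (two-sided) = 0.00097
At α=0.01: p < α → reject H₀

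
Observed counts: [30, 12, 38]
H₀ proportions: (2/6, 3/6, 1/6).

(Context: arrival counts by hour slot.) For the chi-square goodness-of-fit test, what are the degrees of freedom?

df = k − 1 = 3 − 1 = 2

degrees of freedom = 2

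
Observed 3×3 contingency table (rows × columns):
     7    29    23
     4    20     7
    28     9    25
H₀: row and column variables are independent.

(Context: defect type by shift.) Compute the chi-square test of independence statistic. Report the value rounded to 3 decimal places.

Row totals [59, 31, 62], col totals [39, 58, 55], n=152
χ² = (7−15.14)²/15.14 + (29−22.51)²/22.51 + (23−21.35)²/21.35 + (4−7.95)²/7.95 + (20−11.83)²/11.83 + (7−11.22)²/11.22 + (28−15.91)²/15.91 + (9−23.66)²/23.66 + (25−22.43)²/22.43 = 34.1338
df = 4

test statistic = 34.134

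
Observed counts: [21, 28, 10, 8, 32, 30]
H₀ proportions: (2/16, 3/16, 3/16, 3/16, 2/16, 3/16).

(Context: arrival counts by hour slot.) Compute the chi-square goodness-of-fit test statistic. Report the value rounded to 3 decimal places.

n = 129; E_i = n·p_i = [16.12, 24.19, 24.19, 24.19, 16.12, 24.19]
χ² = (21−16.12)²/16.12 + (28−24.19)²/24.19 + (10−24.19)²/24.19 + (8−24.19)²/24.19 + (32−16.12)²/16.12 + (30−24.19)²/24.19 = 38.2558
df = 5

test statistic = 38.256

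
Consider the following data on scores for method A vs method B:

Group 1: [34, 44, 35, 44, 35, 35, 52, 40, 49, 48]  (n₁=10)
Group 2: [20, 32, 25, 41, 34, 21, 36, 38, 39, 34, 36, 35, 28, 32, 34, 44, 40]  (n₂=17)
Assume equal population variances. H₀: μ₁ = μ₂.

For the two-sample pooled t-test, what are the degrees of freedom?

df = n₁ + n₂ − 2 = 10 + 17 − 2 = 25

degrees of freedom = 25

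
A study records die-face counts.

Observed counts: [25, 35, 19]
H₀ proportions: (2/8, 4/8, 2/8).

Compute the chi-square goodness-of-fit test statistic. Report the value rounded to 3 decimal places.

n = 79; E_i = n·p_i = [19.75, 39.50, 19.75]
χ² = (25−19.75)²/19.75 + (35−39.50)²/39.50 + (19−19.75)²/19.75 = 1.9367
df = 2

test statistic = 1.937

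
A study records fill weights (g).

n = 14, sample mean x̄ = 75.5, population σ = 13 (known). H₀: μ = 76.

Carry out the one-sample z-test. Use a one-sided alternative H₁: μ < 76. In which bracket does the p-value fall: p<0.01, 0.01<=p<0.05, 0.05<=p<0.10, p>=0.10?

p-value bracket: p>=0.10

SE = σ/√n = 13/√14 = 3.4744
z = (x̄−μ₀)/SE = (75.5−76)/3.4744 = -0.1439
p-value (one-sided, H₁ less) = 0.44279
→ bracket: p>=0.10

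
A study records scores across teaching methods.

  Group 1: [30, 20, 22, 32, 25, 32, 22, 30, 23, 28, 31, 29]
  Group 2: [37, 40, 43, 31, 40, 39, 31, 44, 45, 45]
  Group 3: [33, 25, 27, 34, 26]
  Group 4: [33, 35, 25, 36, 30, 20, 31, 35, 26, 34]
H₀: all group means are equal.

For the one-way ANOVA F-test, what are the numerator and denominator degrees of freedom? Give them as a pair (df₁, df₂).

k = 4 groups, N = 37 total
df = (k−1, N−k) = (4−1, 37−4) = (3, 33)

degrees of freedom = [3, 33]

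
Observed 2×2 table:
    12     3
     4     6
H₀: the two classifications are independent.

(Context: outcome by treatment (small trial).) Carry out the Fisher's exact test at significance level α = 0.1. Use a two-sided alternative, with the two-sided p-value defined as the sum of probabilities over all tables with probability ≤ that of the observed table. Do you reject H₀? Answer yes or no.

Margins: r₁=15, r₂=10, c₁=16, c₂=9, n=25
p_obs = C(15,12)·C(10,4)/C(25,16); sum pmf over tables with pmf ≤ p_obs
p-value (two-sided) = 0.08722
At α=0.1: p < α → reject H₀

reject H₀: yes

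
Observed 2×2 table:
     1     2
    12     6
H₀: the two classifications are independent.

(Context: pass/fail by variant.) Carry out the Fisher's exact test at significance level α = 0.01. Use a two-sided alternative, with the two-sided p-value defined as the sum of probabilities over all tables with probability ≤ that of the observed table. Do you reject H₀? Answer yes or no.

Margins: r₁=3, r₂=18, c₁=13, c₂=8, n=21
p_obs = C(3,1)·C(18,12)/C(21,13); sum pmf over tables with pmf ≤ p_obs
p-value (two-sided) = 0.53083
At α=0.01: p ≥ α → fail to reject H₀

reject H₀: no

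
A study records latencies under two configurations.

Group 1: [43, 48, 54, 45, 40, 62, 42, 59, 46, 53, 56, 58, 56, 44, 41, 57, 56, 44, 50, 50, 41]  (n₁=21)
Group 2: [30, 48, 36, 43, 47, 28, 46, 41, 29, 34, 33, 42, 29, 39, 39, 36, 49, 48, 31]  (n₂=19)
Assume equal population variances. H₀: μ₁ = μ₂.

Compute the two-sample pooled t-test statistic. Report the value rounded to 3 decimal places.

x̄₁=49.762, s₁=6.935, n₁=21
x̄₂=38.316, s₂=7.227, n₂=19
s_p² = [20·6.935² + 18·7.227²]/38 = 50.0504
SE = √(s_p²·(1/21+1/19)) = 2.2400
t = (49.762−38.316)/2.2400 = 5.1099
df = 38

test statistic = 5.110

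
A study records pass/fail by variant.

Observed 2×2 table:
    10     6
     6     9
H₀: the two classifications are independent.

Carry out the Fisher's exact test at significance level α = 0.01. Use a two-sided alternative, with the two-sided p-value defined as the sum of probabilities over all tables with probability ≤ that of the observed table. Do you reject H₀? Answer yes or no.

reject H₀: no

Margins: r₁=16, r₂=15, c₁=16, c₂=15, n=31
p_obs = C(16,10)·C(15,6)/C(31,16); sum pmf over tables with pmf ≤ p_obs
p-value (two-sided) = 0.28897
At α=0.01: p ≥ α → fail to reject H₀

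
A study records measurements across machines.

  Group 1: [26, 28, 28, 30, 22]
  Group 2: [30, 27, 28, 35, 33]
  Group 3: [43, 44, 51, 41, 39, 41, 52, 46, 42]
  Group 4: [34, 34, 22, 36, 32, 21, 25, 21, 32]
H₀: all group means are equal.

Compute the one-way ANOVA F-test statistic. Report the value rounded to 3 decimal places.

Group means [26.80, 30.60, 44.33, 28.56], grand mean 33.679
SSB = Σnᵢ(x̄ᵢ−x̄)² = 1541.885; SSW = ΣΣ(x−x̄ᵢ)² = 554.222
MSB = 1541.885/3 = 513.9616; MSW = 554.222/24 = 23.0926
F = MSB/MSW = 22.2566
df = (3, 24)

test statistic = 22.257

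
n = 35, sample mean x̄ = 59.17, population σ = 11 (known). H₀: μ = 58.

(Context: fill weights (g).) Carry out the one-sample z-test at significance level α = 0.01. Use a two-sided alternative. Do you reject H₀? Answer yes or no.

reject H₀: no

SE = σ/√n = 11/√35 = 1.8593
z = (x̄−μ₀)/SE = (59.17−58)/1.8593 = 0.6293
p-value (two-sided) = 0.52918
At α=0.01: p ≥ α → fail to reject H₀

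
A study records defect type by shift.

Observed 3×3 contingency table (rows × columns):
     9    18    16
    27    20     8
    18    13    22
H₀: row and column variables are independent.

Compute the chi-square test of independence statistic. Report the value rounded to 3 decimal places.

test statistic = 15.048

Row totals [43, 55, 53], col totals [54, 51, 46], n=151
χ² = (9−15.38)²/15.38 + (18−14.52)²/14.52 + (16−13.10)²/13.10 + (27−19.67)²/19.67 + (20−18.58)²/18.58 + (8−16.75)²/16.75 + (18−18.95)²/18.95 + (13−17.90)²/17.90 + (22−16.15)²/16.15 = 15.0483
df = 4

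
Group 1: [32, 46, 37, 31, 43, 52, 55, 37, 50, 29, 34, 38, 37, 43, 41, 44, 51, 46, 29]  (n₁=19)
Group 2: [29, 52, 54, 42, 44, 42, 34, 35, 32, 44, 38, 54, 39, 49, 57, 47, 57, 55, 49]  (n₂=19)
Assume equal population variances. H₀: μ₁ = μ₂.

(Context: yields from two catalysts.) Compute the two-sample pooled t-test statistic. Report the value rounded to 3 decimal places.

test statistic = -1.511

x̄₁=40.789, s₁=7.955, n₁=19
x̄₂=44.895, s₂=8.774, n₂=19
s_p² = [18·7.955² + 18·8.774²]/36 = 70.1374
SE = √(s_p²·(1/19+1/19)) = 2.7171
t = (40.789−44.895)/2.7171 = -1.5109
df = 36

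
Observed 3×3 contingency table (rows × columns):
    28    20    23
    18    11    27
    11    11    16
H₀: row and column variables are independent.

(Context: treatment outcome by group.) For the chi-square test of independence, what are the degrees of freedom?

df = (r−1)(c−1) = (3−1)·(3−1) = 4

degrees of freedom = 4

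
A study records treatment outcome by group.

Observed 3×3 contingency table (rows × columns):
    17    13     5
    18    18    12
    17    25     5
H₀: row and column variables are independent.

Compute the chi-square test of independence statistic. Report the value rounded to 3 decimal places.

Row totals [35, 48, 47], col totals [52, 56, 22], n=130
χ² = (17−14.00)²/14.00 + (13−15.08)²/15.08 + (5−5.92)²/5.92 + (18−19.20)²/19.20 + (18−20.68)²/20.68 + (12−8.12)²/8.12 + (17−18.80)²/18.80 + (25−20.25)²/20.25 + (5−7.95)²/7.95 = 5.7303
df = 4

test statistic = 5.730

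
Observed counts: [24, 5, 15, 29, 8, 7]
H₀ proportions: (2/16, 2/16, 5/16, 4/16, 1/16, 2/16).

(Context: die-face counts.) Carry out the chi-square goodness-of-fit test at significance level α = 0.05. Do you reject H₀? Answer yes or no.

reject H₀: yes

n = 88; E_i = n·p_i = [11.00, 11.00, 27.50, 22.00, 5.50, 11.00]
χ² = (24−11.00)²/11.00 + (5−11.00)²/11.00 + (15−27.50)²/27.50 + (29−22.00)²/22.00 + (8−5.50)²/5.50 + (7−11.00)²/11.00 = 29.1364
df = 5
p-value (upper-tail) = 0.00002
At α=0.05: p < α → reject H₀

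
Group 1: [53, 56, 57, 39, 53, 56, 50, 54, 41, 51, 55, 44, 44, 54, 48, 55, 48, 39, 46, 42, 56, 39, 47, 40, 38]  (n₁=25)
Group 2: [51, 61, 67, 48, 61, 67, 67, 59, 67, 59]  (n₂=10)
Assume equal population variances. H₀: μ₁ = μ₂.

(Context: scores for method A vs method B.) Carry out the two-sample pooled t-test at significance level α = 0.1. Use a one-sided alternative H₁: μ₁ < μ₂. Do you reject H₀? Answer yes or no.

x̄₁=48.200, s₁=6.564, n₁=25
x̄₂=60.700, s₂=6.832, n₂=10
s_p² = [24·6.564² + 9·6.832²]/33 = 44.0636
SE = √(s_p²·(1/25+1/10)) = 2.4837
t = (48.200−60.700)/2.4837 = -5.0328
df = 33
p-value (one-sided, H₁ less) = 0.00001
At α=0.1: p < α → reject H₀

reject H₀: yes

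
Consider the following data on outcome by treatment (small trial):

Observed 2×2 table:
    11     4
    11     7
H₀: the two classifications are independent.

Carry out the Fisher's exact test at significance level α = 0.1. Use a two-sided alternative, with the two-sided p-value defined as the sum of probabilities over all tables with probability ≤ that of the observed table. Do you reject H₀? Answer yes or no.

Margins: r₁=15, r₂=18, c₁=22, c₂=11, n=33
p_obs = C(15,11)·C(18,11)/C(33,22); sum pmf over tables with pmf ≤ p_obs
p-value (two-sided) = 0.71195
At α=0.1: p ≥ α → fail to reject H₀

reject H₀: no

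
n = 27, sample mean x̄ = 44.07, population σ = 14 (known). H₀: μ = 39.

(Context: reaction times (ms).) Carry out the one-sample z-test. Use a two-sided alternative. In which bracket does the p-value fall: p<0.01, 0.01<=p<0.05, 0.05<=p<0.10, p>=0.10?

SE = σ/√n = 14/√27 = 2.6943
z = (x̄−μ₀)/SE = (44.07−39)/2.6943 = 1.8817
p-value (two-sided) = 0.05987
→ bracket: 0.05<=p<0.10

p-value bracket: 0.05<=p<0.10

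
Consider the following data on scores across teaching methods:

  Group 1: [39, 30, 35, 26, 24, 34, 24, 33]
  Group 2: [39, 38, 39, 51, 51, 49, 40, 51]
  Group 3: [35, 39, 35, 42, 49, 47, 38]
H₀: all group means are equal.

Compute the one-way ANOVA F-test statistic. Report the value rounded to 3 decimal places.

Group means [30.62, 44.75, 40.71], grand mean 38.609
SSB = Σnᵢ(x̄ᵢ−x̄)² = 842.675; SSW = ΣΣ(x−x̄ᵢ)² = 670.804
MSB = 842.675/2 = 421.3373; MSW = 670.804/20 = 33.5402
F = MSB/MSW = 12.5622
df = (2, 20)

test statistic = 12.562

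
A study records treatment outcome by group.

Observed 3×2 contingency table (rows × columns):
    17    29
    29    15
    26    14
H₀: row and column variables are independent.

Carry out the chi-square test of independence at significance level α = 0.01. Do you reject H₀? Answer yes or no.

reject H₀: yes

Row totals [46, 44, 40], col totals [72, 58], n=130
χ² = (17−25.48)²/25.48 + (29−20.52)²/20.52 + (29−24.37)²/24.37 + (15−19.63)²/19.63 + (26−22.15)²/22.15 + (14−17.85)²/17.85 = 9.7908
df = 2
p-value (upper-tail) = 0.00748
At α=0.01: p < α → reject H₀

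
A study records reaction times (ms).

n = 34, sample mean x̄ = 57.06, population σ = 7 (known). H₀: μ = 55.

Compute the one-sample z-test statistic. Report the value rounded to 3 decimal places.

SE = σ/√n = 7/√34 = 1.2005
z = (x̄−μ₀)/SE = (57.06−55)/1.2005 = 1.7160

test statistic = 1.716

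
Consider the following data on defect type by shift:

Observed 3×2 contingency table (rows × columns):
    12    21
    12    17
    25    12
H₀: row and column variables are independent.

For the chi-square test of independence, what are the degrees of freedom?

df = (r−1)(c−1) = (3−1)·(2−1) = 2

degrees of freedom = 2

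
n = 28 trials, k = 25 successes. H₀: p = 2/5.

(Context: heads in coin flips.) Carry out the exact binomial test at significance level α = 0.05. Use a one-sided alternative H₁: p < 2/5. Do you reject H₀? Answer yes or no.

Exact binomial: n=28, k=25, p₀=2/5=0.4000
P(X≤25) from Σ C(n,i)·p₀^i·(1−p₀)^(n−i)
p-value (one-sided, H₁ less) = 1.00000
At α=0.05: p ≥ α → fail to reject H₀

reject H₀: no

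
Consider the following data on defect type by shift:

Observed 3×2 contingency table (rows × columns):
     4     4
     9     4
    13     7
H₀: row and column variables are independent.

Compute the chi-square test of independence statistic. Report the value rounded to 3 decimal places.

Row totals [8, 13, 20], col totals [26, 15], n=41
χ² = (4−5.07)²/5.07 + (4−2.93)²/2.93 + (9−8.24)²/8.24 + (4−4.76)²/4.76 + (13−12.68)²/12.68 + (7−7.32)²/7.32 = 0.8317
df = 2

test statistic = 0.832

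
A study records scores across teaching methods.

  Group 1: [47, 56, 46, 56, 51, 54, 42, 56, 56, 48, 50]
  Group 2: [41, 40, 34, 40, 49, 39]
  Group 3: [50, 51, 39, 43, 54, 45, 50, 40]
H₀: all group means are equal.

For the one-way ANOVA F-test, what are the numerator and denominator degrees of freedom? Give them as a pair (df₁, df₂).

k = 3 groups, N = 25 total
df = (k−1, N−k) = (3−1, 25−3) = (2, 22)

degrees of freedom = [2, 22]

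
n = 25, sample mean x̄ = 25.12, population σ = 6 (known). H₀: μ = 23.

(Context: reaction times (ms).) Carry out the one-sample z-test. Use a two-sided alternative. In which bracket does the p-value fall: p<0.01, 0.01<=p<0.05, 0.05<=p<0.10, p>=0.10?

p-value bracket: 0.05<=p<0.10

SE = σ/√n = 6/√25 = 1.2000
z = (x̄−μ₀)/SE = (25.12−23)/1.2000 = 1.7667
p-value (two-sided) = 0.07728
→ bracket: 0.05<=p<0.10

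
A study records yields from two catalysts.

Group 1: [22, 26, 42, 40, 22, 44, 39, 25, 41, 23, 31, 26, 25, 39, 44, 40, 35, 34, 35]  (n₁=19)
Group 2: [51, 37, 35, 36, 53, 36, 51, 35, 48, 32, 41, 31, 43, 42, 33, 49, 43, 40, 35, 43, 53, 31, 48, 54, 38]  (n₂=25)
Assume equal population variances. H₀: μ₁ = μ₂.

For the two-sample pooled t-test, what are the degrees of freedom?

df = n₁ + n₂ − 2 = 19 + 25 − 2 = 42

degrees of freedom = 42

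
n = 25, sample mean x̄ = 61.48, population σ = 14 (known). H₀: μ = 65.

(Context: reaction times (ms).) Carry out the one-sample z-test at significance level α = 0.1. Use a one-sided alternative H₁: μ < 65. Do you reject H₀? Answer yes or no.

SE = σ/√n = 14/√25 = 2.8000
z = (x̄−μ₀)/SE = (61.48−65)/2.8000 = -1.2571
p-value (one-sided, H₁ less) = 0.10435
At α=0.1: p ≥ α → fail to reject H₀

reject H₀: no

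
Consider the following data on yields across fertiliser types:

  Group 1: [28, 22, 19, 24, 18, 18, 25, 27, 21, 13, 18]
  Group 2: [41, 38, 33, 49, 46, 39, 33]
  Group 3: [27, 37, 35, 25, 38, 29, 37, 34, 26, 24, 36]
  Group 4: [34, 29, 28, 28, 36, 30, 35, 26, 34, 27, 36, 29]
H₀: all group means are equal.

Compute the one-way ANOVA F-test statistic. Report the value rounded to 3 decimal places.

test statistic = 22.225

Group means [21.18, 39.86, 31.64, 31.00], grand mean 30.049
SSB = Σnᵢ(x̄ᵢ−x̄)² = 1576.863; SSW = ΣΣ(x−x̄ᵢ)² = 875.039
MSB = 1576.863/3 = 525.6212; MSW = 875.039/37 = 23.6497
F = MSB/MSW = 22.2253
df = (3, 37)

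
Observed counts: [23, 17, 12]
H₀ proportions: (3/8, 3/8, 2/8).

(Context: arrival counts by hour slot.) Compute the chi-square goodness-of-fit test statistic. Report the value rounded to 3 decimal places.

test statistic = 1.026

n = 52; E_i = n·p_i = [19.50, 19.50, 13.00]
χ² = (23−19.50)²/19.50 + (17−19.50)²/19.50 + (12−13.00)²/13.00 = 1.0256
df = 2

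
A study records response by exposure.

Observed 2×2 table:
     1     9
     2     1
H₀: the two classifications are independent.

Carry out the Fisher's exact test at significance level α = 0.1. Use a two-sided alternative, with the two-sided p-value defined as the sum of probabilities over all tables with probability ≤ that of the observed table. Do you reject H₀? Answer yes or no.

reject H₀: no

Margins: r₁=10, r₂=3, c₁=3, c₂=10, n=13
p_obs = C(10,1)·C(3,2)/C(13,3); sum pmf over tables with pmf ≤ p_obs
p-value (two-sided) = 0.10839
At α=0.1: p ≥ α → fail to reject H₀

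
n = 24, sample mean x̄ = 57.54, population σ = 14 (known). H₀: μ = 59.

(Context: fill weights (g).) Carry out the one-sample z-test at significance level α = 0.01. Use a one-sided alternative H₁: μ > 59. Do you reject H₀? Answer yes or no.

SE = σ/√n = 14/√24 = 2.8577
z = (x̄−μ₀)/SE = (57.54−59)/2.8577 = -0.5109
p-value (one-sided, H₁ greater) = 0.69529
At α=0.01: p ≥ α → fail to reject H₀

reject H₀: no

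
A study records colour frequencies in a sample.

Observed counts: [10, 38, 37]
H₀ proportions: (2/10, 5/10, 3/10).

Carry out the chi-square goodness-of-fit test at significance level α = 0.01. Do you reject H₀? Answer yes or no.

n = 85; E_i = n·p_i = [17.00, 42.50, 25.50]
χ² = (10−17.00)²/17.00 + (38−42.50)²/42.50 + (37−25.50)²/25.50 = 8.5451
df = 2
p-value (upper-tail) = 0.01395
At α=0.01: p ≥ α → fail to reject H₀

reject H₀: no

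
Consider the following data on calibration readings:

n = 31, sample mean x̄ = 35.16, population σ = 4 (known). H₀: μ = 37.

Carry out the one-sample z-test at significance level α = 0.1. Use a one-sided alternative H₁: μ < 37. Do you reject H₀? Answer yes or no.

SE = σ/√n = 4/√31 = 0.7184
z = (x̄−μ₀)/SE = (35.16−37)/0.7184 = -2.5612
p-value (one-sided, H₁ less) = 0.00522
At α=0.1: p < α → reject H₀

reject H₀: yes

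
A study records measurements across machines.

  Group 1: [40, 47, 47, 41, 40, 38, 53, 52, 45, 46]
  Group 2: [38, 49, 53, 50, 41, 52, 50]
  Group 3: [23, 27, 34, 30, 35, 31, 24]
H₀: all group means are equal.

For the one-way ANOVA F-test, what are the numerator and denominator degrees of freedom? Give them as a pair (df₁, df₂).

k = 3 groups, N = 24 total
df = (k−1, N−k) = (3−1, 24−3) = (2, 21)

degrees of freedom = [2, 21]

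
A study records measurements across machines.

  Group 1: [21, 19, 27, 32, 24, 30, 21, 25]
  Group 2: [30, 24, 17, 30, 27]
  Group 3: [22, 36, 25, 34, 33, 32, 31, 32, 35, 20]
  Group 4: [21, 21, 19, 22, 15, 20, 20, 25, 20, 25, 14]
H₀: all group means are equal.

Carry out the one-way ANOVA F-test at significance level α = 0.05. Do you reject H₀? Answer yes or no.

Group means [24.88, 25.60, 30.00, 20.18], grand mean 24.971
SSB = Σnᵢ(x̄ᵢ−x̄)² = 507.259; SSW = ΣΣ(x−x̄ᵢ)² = 665.711
MSB = 507.259/3 = 169.0864; MSW = 665.711/30 = 22.1904
F = MSB/MSW = 7.6198
df = (3, 30)
p-value (upper-tail) = 0.00063
At α=0.05: p < α → reject H₀

reject H₀: yes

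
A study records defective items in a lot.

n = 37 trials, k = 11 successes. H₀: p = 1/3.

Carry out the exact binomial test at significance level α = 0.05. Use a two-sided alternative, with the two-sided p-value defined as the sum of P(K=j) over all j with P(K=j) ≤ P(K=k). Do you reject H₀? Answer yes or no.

reject H₀: no

Exact binomial: n=37, k=11, p₀=1/3=0.3333
P(X=j) = C(n,j)·p₀^j·(1−p₀)^(n−j); p = Σ P(X=j) over j with P(X=j) ≤ P(X=11)
p-value (two-sided) = 0.72922
At α=0.05: p ≥ α → fail to reject H₀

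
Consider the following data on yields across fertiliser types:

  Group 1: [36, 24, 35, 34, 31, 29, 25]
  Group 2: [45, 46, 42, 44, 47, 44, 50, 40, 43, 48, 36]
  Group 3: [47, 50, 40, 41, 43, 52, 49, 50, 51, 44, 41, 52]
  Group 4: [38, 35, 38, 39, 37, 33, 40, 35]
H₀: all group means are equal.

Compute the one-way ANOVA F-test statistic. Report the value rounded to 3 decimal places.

test statistic = 28.070

Group means [30.57, 44.09, 46.67, 36.88], grand mean 40.895
SSB = Σnᵢ(x̄ᵢ−x̄)² = 1387.414; SSW = ΣΣ(x−x̄ᵢ)² = 560.165
MSB = 1387.414/3 = 462.4713; MSW = 560.165/34 = 16.4754
F = MSB/MSW = 28.0703
df = (3, 34)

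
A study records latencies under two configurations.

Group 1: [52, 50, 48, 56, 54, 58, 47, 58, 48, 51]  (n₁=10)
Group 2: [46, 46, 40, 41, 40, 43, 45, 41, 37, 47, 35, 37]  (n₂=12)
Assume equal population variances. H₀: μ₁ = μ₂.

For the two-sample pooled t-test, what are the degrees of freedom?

df = n₁ + n₂ − 2 = 10 + 12 − 2 = 20

degrees of freedom = 20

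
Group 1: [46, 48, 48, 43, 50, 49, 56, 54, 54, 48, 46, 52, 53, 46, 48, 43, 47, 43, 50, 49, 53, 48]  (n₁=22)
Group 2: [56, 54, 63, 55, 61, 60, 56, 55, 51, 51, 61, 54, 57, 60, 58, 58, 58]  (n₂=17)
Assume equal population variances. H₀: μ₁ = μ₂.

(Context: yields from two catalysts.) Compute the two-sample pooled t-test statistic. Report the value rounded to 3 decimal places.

x̄₁=48.818, s₁=3.686, n₁=22
x̄₂=56.941, s₂=3.436, n₂=17
s_p² = [21·3.686² + 16·3.436²]/37 = 12.8166
SE = √(s_p²·(1/22+1/17)) = 1.1561
t = (48.818−56.941)/1.1561 = -7.0264
df = 37

test statistic = -7.026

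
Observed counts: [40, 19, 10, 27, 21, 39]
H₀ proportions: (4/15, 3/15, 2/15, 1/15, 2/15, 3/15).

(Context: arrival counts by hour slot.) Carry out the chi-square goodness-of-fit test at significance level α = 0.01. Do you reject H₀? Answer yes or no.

n = 156; E_i = n·p_i = [41.60, 31.20, 20.80, 10.40, 20.80, 31.20]
χ² = (40−41.60)²/41.60 + (19−31.20)²/31.20 + (10−20.80)²/20.80 + (27−10.40)²/10.40 + (21−20.80)²/20.80 + (39−31.20)²/31.20 = 38.8878
df = 5
p-value (upper-tail) = 0.00000
At α=0.01: p < α → reject H₀

reject H₀: yes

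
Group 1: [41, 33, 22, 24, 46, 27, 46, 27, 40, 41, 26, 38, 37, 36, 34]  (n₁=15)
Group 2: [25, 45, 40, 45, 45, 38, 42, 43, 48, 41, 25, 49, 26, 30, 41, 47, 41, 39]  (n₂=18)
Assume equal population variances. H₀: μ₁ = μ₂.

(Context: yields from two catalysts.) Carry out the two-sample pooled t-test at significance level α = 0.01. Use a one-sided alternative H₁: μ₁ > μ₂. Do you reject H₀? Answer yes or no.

reject H₀: no

x̄₁=34.533, s₁=7.809, n₁=15
x̄₂=39.444, s₂=7.786, n₂=18
s_p² = [14·7.809² + 17·7.786²]/31 = 60.7799
SE = √(s_p²·(1/15+1/18)) = 2.7256
t = (34.533−39.444)/2.7256 = -1.8019
df = 31
p-value (one-sided, H₁ greater) = 0.95935
At α=0.01: p ≥ α → fail to reject H₀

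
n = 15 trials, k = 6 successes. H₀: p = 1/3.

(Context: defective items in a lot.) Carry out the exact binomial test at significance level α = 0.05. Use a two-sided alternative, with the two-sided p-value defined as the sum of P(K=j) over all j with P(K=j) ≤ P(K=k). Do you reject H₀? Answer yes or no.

Exact binomial: n=15, k=6, p₀=1/3=0.3333
P(X=j) = C(n,j)·p₀^j·(1−p₀)^(n−j); p = Σ P(X=j) over j with P(X=j) ≤ P(X=6)
p-value (two-sided) = 0.59087
At α=0.05: p ≥ α → fail to reject H₀

reject H₀: no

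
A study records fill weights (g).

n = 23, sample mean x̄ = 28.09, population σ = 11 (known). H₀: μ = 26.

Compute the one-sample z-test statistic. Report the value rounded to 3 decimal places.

test statistic = 0.911

SE = σ/√n = 11/√23 = 2.2937
z = (x̄−μ₀)/SE = (28.09−26)/2.2937 = 0.9112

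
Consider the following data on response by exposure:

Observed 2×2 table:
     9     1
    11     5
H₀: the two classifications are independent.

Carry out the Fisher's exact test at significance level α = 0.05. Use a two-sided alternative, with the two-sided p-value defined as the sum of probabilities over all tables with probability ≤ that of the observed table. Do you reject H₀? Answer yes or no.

reject H₀: no

Margins: r₁=10, r₂=16, c₁=20, c₂=6, n=26
p_obs = C(10,9)·C(16,11)/C(26,20); sum pmf over tables with pmf ≤ p_obs
p-value (two-sided) = 0.35239
At α=0.05: p ≥ α → fail to reject H₀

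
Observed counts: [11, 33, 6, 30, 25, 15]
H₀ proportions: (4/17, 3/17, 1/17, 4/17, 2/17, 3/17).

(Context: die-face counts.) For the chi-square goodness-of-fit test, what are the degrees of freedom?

degrees of freedom = 5

df = k − 1 = 6 − 1 = 5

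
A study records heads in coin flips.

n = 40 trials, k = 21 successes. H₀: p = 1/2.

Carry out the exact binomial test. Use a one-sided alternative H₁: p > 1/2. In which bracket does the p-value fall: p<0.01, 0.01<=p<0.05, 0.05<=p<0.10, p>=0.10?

p-value bracket: p>=0.10

Exact binomial: n=40, k=21, p₀=1/2=0.5000
P(X≥21) from Σ C(n,i)·p₀^i·(1−p₀)^(n−i)
p-value (one-sided, H₁ greater) = 0.43731
→ bracket: p>=0.10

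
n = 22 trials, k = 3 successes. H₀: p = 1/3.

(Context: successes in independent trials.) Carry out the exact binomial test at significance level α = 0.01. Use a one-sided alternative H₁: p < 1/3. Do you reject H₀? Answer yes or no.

reject H₀: no

Exact binomial: n=22, k=3, p₀=1/3=0.3333
P(X≤3) from Σ C(n,i)·p₀^i·(1−p₀)^(n−i)
p-value (one-sided, H₁ less) = 0.03505
At α=0.01: p ≥ α → fail to reject H₀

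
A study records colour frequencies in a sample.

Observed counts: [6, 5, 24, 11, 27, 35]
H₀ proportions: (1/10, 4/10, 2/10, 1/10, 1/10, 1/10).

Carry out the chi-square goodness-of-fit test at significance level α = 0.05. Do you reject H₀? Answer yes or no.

n = 108; E_i = n·p_i = [10.80, 43.20, 21.60, 10.80, 10.80, 10.80]
χ² = (6−10.80)²/10.80 + (5−43.20)²/43.20 + (24−21.60)²/21.60 + (11−10.80)²/10.80 + (27−10.80)²/10.80 + (35−10.80)²/10.80 = 114.7083
df = 5
p-value (upper-tail) = 0.00000
At α=0.05: p < α → reject H₀

reject H₀: yes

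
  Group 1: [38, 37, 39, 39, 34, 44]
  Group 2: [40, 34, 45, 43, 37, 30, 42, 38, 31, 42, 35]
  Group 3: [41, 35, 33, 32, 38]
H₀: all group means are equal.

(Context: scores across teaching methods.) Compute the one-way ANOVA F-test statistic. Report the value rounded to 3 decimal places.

test statistic = 0.588

Group means [38.50, 37.91, 35.80], grand mean 37.591
SSB = Σnᵢ(x̄ᵢ−x̄)² = 22.109; SSW = ΣΣ(x−x̄ᵢ)² = 357.209
MSB = 22.109/2 = 11.0545; MSW = 357.209/19 = 18.8005
F = MSB/MSW = 0.5880
df = (2, 19)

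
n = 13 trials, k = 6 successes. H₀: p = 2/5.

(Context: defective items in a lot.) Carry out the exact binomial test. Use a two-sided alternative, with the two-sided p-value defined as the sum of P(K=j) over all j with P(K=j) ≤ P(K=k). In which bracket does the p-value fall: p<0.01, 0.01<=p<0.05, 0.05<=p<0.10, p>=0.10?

p-value bracket: p>=0.10

Exact binomial: n=13, k=6, p₀=2/5=0.4000
P(X=j) = C(n,j)·p₀^j·(1−p₀)^(n−j); p = Σ P(X=j) over j with P(X=j) ≤ P(X=6)
p-value (two-sided) = 0.77865
→ bracket: p>=0.10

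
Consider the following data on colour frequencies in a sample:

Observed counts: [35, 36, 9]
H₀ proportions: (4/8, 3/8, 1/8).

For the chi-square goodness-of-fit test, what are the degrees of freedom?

degrees of freedom = 2

df = k − 1 = 3 − 1 = 2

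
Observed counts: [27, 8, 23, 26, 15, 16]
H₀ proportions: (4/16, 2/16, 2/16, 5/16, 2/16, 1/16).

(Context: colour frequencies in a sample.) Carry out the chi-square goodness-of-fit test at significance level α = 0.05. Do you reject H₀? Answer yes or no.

n = 115; E_i = n·p_i = [28.75, 14.38, 14.38, 35.94, 14.38, 7.19]
χ² = (27−28.75)²/28.75 + (8−14.38)²/14.38 + (23−14.38)²/14.38 + (26−35.94)²/35.94 + (15−14.38)²/14.38 + (16−7.19)²/7.19 = 21.6887
df = 5
p-value (upper-tail) = 0.00060
At α=0.05: p < α → reject H₀

reject H₀: yes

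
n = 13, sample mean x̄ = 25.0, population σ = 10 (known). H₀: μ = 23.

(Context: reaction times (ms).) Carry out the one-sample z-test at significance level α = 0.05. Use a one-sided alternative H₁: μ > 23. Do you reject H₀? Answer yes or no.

SE = σ/√n = 10/√13 = 2.7735
z = (x̄−μ₀)/SE = (25.0−23)/2.7735 = 0.7211
p-value (one-sided, H₁ greater) = 0.23542
At α=0.05: p ≥ α → fail to reject H₀

reject H₀: no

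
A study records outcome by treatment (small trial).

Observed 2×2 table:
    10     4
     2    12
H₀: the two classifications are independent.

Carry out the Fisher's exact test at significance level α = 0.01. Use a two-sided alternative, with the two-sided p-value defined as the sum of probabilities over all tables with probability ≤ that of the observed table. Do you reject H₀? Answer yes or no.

reject H₀: yes

Margins: r₁=14, r₂=14, c₁=12, c₂=16, n=28
p_obs = C(14,10)·C(14,2)/C(28,12); sum pmf over tables with pmf ≤ p_obs
p-value (two-sided) = 0.00633
At α=0.01: p < α → reject H₀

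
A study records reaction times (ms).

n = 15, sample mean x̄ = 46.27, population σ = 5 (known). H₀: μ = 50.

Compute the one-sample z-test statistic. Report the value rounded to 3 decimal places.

test statistic = -2.889

SE = σ/√n = 5/√15 = 1.2910
z = (x̄−μ₀)/SE = (46.27−50)/1.2910 = -2.8892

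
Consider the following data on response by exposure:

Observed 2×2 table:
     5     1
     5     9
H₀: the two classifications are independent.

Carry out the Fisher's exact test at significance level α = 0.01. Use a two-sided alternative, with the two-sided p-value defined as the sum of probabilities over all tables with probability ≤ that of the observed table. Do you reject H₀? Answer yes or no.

Margins: r₁=6, r₂=14, c₁=10, c₂=10, n=20
p_obs = C(6,5)·C(14,5)/C(20,10); sum pmf over tables with pmf ≤ p_obs
p-value (two-sided) = 0.14087
At α=0.01: p ≥ α → fail to reject H₀

reject H₀: no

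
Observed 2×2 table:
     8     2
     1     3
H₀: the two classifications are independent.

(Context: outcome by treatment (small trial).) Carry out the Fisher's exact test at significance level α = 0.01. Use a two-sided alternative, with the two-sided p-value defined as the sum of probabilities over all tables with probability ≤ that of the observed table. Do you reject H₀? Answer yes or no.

reject H₀: no

Margins: r₁=10, r₂=4, c₁=9, c₂=5, n=14
p_obs = C(10,8)·C(4,1)/C(14,9); sum pmf over tables with pmf ≤ p_obs
p-value (two-sided) = 0.09491
At α=0.01: p ≥ α → fail to reject H₀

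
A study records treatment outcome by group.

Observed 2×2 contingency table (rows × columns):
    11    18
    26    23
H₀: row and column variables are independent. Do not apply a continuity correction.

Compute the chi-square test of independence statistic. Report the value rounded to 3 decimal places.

Row totals [29, 49], col totals [37, 41], n=78
χ² = (11−13.76)²/13.76 + (18−15.24)²/15.24 + (26−23.24)²/23.24 + (23−25.76)²/25.76 = 1.6726
df = 1

test statistic = 1.673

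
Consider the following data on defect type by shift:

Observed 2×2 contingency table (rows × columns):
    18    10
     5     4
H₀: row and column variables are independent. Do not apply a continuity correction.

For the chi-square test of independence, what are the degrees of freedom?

degrees of freedom = 1

df = (r−1)(c−1) = (2−1)·(2−1) = 1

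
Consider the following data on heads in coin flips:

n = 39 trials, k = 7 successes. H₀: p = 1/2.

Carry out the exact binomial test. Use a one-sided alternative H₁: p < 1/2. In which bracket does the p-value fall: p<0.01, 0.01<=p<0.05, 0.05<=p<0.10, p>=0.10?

p-value bracket: p<0.01

Exact binomial: n=39, k=7, p₀=1/2=0.5000
P(X≤7) from Σ C(n,i)·p₀^i·(1−p₀)^(n−i)
p-value (one-sided, H₁ less) = 0.00004
→ bracket: p<0.01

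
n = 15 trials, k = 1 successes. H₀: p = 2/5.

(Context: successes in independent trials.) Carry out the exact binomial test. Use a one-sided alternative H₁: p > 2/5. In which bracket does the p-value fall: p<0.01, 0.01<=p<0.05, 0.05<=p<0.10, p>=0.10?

Exact binomial: n=15, k=1, p₀=2/5=0.4000
P(X≥1) from Σ C(n,i)·p₀^i·(1−p₀)^(n−i)
p-value (one-sided, H₁ greater) = 0.99953
→ bracket: p>=0.10

p-value bracket: p>=0.10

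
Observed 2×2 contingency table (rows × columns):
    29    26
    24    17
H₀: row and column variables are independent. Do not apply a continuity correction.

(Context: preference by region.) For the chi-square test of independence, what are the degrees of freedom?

df = (r−1)(c−1) = (2−1)·(2−1) = 1

degrees of freedom = 1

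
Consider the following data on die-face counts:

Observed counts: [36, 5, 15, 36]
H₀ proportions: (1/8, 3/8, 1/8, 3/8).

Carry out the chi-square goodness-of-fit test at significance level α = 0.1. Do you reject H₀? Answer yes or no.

reject H₀: yes

n = 92; E_i = n·p_i = [11.50, 34.50, 11.50, 34.50]
χ² = (36−11.50)²/11.50 + (5−34.50)²/34.50 + (15−11.50)²/11.50 + (36−34.50)²/34.50 = 78.5507
df = 3
p-value (upper-tail) = 0.00000
At α=0.1: p < α → reject H₀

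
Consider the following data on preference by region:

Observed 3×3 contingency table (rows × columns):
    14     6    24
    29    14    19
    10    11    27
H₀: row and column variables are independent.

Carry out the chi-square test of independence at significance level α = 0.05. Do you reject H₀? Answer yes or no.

reject H₀: yes

Row totals [44, 62, 48], col totals [53, 31, 70], n=154
χ² = (14−15.14)²/15.14 + (6−8.86)²/8.86 + (24−20.00)²/20.00 + (29−21.34)²/21.34 + (14−12.48)²/12.48 + (19−28.18)²/28.18 + (10−16.52)²/16.52 + (11−9.66)²/9.66 + (27−21.82)²/21.82 = 11.7247
df = 4
p-value (upper-tail) = 0.01952
At α=0.05: p < α → reject H₀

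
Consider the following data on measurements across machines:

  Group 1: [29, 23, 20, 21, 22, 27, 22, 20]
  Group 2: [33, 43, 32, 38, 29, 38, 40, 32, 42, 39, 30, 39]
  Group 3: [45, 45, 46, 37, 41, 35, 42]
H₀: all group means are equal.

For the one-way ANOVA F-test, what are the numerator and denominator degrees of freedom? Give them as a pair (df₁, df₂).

k = 3 groups, N = 27 total
df = (k−1, N−k) = (3−1, 27−3) = (2, 24)

degrees of freedom = [2, 24]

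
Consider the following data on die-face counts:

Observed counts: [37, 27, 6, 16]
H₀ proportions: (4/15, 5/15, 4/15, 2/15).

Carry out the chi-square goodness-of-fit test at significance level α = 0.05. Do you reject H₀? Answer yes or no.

reject H₀: yes

n = 86; E_i = n·p_i = [22.93, 28.67, 22.93, 11.47]
χ² = (37−22.93)²/22.93 + (27−28.67)²/28.67 + (6−22.93)²/22.93 + (16−11.47)²/11.47 = 23.0203
df = 3
p-value (upper-tail) = 0.00004
At α=0.05: p < α → reject H₀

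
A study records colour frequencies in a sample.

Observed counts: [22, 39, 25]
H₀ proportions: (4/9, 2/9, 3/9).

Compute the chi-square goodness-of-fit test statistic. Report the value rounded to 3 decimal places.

n = 86; E_i = n·p_i = [38.22, 19.11, 28.67]
χ² = (22−38.22)²/38.22 + (39−19.11)²/19.11 + (25−28.67)²/28.67 = 28.0523
df = 2

test statistic = 28.052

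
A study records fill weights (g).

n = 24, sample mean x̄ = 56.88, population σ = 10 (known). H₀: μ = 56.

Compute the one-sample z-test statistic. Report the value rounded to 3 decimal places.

SE = σ/√n = 10/√24 = 2.0412
z = (x̄−μ₀)/SE = (56.88−56)/2.0412 = 0.4311

test statistic = 0.431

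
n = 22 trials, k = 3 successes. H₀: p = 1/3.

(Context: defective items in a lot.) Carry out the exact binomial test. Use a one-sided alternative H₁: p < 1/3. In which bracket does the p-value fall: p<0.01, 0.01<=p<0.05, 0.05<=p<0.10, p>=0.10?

Exact binomial: n=22, k=3, p₀=1/3=0.3333
P(X≤3) from Σ C(n,i)·p₀^i·(1−p₀)^(n−i)
p-value (one-sided, H₁ less) = 0.03505
→ bracket: 0.01<=p<0.05

p-value bracket: 0.01<=p<0.05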